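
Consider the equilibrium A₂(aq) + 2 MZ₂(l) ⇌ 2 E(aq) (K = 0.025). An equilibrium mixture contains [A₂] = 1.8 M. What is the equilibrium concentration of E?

[E] = 0.21 M

(MZ₂ is a pure liquid — omitted from K.)
At equilibrium, K = [E]² / [A₂] = 0.025.
([E])² / (1.8) = 0.025
[E]² = 0.0450 ⇒ [E] = 0.21 M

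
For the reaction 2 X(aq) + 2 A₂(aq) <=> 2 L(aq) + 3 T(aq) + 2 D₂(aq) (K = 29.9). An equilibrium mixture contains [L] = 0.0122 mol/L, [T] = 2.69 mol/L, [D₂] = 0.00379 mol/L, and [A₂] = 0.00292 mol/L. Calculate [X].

[X] = 0.0128 mol/L

At equilibrium, K = [L]²·[T]³·[D₂]² / ([X]²·[A₂]²) = 29.9.
(0.0122)²·(2.69)³·(0.00379)² / (([X])²·(0.00292)²) = 29.9
[X]² = 1.63×10⁻⁴ ⇒ [X] = 0.0128 mol/L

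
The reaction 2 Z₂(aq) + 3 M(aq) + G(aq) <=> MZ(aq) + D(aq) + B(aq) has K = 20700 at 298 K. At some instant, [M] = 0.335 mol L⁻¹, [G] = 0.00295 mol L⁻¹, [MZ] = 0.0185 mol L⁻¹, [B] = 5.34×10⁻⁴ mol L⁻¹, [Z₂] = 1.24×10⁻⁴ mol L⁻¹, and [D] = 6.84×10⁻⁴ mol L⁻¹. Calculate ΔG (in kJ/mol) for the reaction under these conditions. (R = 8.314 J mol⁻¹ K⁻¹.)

Q = [MZ]·[D]·[B] / ([Z₂]²·[M]³·[G]) = (0.0185)·(6.84×10⁻⁴)·(5.34×10⁻⁴) / ((1.24×10⁻⁴)²·(0.335)³·(0.00295)) = 3960
ΔG = RT ln(Q/K) = (8.314 J mol⁻¹ K⁻¹)(298 K) × ln(3960/20700)
   = (2.478 kJ/mol)(-1.654) = -4.10 kJ/mol
ΔG < 0, so the forward reaction is spontaneous (proceeds forward).

ΔG = -4.10 kJ/mol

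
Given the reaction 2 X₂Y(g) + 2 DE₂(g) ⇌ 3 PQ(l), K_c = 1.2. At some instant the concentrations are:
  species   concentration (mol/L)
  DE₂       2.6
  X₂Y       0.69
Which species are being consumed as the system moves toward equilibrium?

(PQ is a pure liquid — omitted from Q_c.)
Q_c = 1 / ([X₂Y]²·[DE₂]²) = 1 / ((0.69)²·(2.6)²) = 0.31
Q_c = 0.31 < K_c = 1.2: net forward reaction.

X₂Y, DE₂ (reactants)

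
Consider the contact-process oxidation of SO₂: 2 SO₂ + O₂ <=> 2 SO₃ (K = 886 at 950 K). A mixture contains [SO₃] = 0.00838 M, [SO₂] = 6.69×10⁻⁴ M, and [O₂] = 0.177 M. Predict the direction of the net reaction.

no net change (already at equilibrium)

Q = [SO₃]² / ([SO₂]²·[O₂]) = (0.00838)² / ((6.69×10⁻⁴)²·(0.177)) = 886
Q = 886 = K, so the system is already at equilibrium.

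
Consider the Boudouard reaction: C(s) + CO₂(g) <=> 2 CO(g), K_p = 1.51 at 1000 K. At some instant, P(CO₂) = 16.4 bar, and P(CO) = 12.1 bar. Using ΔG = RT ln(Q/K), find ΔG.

(C is a pure solid — omitted from Q_p.)
Q_p = P(CO)² / P(CO₂) = (12.1)² / (16.4) = 8.93
ΔG = RT ln(Q_p/K_p) = (8.314 J mol⁻¹ K⁻¹)(1000 K) × ln(8.93/1.51)
   = (8.314 kJ/mol)(1.777) = 14.8 kJ/mol
ΔG > 0, so the forward reaction is non-spontaneous (proceeds in reverse).

ΔG = 14.8 kJ/mol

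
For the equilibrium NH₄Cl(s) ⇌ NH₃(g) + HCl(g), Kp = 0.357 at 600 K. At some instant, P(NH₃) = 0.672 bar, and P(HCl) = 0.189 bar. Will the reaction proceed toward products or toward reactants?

(NH₄Cl is a pure solid — omitted from Qp.)
Qp = P(NH₃)·P(HCl) = (0.672)·(0.189) = 0.127
Qp = 0.127 < Kp = 0.357, so the forward reaction proceeds.

toward products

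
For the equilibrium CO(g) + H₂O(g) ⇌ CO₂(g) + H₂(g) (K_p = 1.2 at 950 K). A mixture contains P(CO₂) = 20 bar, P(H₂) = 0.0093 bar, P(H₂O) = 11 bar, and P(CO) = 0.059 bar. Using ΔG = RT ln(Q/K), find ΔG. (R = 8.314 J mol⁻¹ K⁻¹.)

ΔG = -11.3 kJ/mol

Q_p = P(CO₂)·P(H₂) / (P(CO)·P(H₂O)) = (20)·(0.0093) / ((0.059)·(11)) = 0.287
ΔG = RT ln(Q_p/K_p) = (8.314 J mol⁻¹ K⁻¹)(950 K) × ln(0.287/1.2)
   = (7.898 kJ/mol)(-1.431) = -11.3 kJ/mol
ΔG < 0, so the forward reaction is spontaneous (proceeds forward).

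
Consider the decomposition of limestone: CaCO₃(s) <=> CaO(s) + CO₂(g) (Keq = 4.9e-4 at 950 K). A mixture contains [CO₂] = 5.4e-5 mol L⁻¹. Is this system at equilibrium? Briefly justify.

(CaCO₃, CaO are pure solids — omitted from Q.)
Q = [CO₂] = 5.4e-5
Q = 5.4e-5 < Keq = 4.9e-4: net forward reaction.

no; Q < K, reaction proceeds forward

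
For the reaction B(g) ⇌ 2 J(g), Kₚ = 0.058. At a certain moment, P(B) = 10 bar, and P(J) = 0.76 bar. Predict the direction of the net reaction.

Qₚ = P(J)² / P(B) = (0.76)² / (10) = 0.058
Qₚ = 0.058 = Kₚ, so the system is already at equilibrium.

neither direction; the system is at equilibrium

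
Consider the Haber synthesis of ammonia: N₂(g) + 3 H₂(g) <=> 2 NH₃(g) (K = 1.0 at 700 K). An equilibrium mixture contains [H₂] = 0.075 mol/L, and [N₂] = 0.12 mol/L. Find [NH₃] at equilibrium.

[NH₃] = 0.0071 mol/L

At equilibrium, K = [NH₃]² / ([N₂]·[H₂]³) = 1.0.
([NH₃])² / ((0.12)·(0.075)³) = 1.0
[NH₃]² = 5.06×10⁻⁵ ⇒ [NH₃] = 0.0071 mol/L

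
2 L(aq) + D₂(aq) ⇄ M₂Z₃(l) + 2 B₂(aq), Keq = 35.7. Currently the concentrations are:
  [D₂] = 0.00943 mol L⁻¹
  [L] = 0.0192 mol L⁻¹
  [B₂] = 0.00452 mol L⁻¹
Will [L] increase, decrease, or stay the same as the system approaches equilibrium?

decrease

(M₂Z₃ is a pure liquid — omitted from Q.)
Q = [B₂]² / ([L]²·[D₂]) = (0.00452)² / ((0.0192)²·(0.00943)) = 5.88
Q = 5.88 < Keq = 35.7: net forward reaction.
L is a reactant, so it decreases.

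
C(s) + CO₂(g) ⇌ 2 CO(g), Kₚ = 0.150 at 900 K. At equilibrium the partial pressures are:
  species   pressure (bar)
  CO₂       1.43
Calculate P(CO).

P(CO) = 0.463 bar

(C is a pure solid — omitted from Kₚ.)
At equilibrium, Kₚ = P(CO)² / P(CO₂) = 0.150.
(P(CO))² / (1.43) = 0.150
P(CO)² = 0.215 ⇒ P(CO) = 0.463 bar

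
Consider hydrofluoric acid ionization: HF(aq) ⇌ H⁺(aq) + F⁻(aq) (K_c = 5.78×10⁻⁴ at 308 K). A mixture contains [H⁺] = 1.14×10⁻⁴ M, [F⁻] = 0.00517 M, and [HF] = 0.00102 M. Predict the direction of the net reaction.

no net change (already at equilibrium)

Q_c = [H⁺]·[F⁻] / [HF] = (1.14×10⁻⁴)·(0.00517) / (0.00102) = 5.78×10⁻⁴
Q_c = 5.78×10⁻⁴ = K_c, so the system is already at equilibrium.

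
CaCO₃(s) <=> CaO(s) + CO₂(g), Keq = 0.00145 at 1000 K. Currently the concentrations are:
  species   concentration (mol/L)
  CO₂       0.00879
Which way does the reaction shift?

(CaCO₃, CaO are pure solids — omitted from Q.)
Q = [CO₂] = 0.00879
Q = 0.00879 > Keq = 0.00145, so the reverse reaction proceeds.

reverse (toward reactants)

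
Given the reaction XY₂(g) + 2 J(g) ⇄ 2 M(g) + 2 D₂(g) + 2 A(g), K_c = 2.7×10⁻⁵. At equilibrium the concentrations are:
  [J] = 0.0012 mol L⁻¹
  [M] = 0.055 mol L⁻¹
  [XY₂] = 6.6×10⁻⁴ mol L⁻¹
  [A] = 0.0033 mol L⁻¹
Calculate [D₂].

At equilibrium, K_c = [M]²·[D₂]²·[A]² / ([XY₂]·[J]²) = 2.7×10⁻⁵.
(0.055)²·([D₂])²·(0.0033)² / ((6.6×10⁻⁴)·(0.0012)²) = 2.7×10⁻⁵
[D₂]² = 7.79×10⁻⁷ ⇒ [D₂] = 8.8×10⁻⁴ mol L⁻¹

[D₂] = 8.8×10⁻⁴ mol L⁻¹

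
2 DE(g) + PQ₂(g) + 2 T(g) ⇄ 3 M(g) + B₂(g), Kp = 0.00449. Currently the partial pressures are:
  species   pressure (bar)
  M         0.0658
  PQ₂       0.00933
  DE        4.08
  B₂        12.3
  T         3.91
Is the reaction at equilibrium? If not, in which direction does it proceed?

Qp = P(M)³·P(B₂) / (P(DE)²·P(PQ₂)·P(T)²) = (0.0658)³·(12.3) / ((4.08)²·(0.00933)·(3.91)²) = 0.00148
Qp = 0.00148 < Kp = 0.00449, so the forward reaction proceeds.

toward products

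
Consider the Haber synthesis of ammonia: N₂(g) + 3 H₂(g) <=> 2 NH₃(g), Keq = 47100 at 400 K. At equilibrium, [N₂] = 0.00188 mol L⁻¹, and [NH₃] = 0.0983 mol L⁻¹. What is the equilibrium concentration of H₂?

At equilibrium, Keq = [NH₃]² / ([N₂]·[H₂]³) = 47100.
(0.0983)² / ((0.00188)·([H₂])³) = 47100
[H₂]³ = 1.09×10⁻⁴ ⇒ [H₂] = 0.0478 mol L⁻¹

[H₂] = 0.0478 mol L⁻¹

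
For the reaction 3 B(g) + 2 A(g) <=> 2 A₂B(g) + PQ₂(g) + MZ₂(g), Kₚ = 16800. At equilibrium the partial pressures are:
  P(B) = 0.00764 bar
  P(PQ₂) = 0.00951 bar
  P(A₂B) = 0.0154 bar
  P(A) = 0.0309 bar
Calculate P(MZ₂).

At equilibrium, Kₚ = P(A₂B)²·P(PQ₂)·P(MZ₂) / (P(B)³·P(A)²) = 16800.
(0.0154)²·(0.00951)·(P(MZ₂)) / ((0.00764)³·(0.0309)²) = 16800
P(MZ₂) = 3.17 bar

P(MZ₂) = 3.17 bar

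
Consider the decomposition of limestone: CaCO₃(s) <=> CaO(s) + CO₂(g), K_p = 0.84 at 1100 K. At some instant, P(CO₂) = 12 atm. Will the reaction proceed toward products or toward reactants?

(CaCO₃, CaO are pure solids — omitted from Q_p.)
Q_p = P(CO₂) = 12
Q_p = 12 > K_p = 0.84, so the reverse reaction proceeds.

to the left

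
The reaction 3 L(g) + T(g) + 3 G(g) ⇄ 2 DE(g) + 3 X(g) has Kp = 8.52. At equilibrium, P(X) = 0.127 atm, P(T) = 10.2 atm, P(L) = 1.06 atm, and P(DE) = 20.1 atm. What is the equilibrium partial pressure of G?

P(G) = 0.200 atm

At equilibrium, Kp = P(DE)²·P(X)³ / (P(L)³·P(T)·P(G)³) = 8.52.
(20.1)²·(0.127)³ / ((1.06)³·(10.2)·(P(G))³) = 8.52
P(G)³ = 0.00800 ⇒ P(G) = 0.200 atm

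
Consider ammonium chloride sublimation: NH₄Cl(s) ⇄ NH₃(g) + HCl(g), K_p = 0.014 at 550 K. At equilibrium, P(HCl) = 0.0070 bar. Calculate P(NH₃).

(NH₄Cl is a pure solid — omitted from K_p.)
At equilibrium, K_p = P(NH₃)·P(HCl) = 0.014.
(P(NH₃))·(0.0070) = 0.014
P(NH₃) = 2.00 = 2.0 bar

P(NH₃) = 2.0 bar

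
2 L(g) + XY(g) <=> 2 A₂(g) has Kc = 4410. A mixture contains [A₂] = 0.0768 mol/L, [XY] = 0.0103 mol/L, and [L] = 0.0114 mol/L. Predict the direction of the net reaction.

Qc = [A₂]² / ([L]²·[XY]) = (0.0768)² / ((0.0114)²·(0.0103)) = 4410
Qc = 4410 = Kc, so the system is already at equilibrium.

at equilibrium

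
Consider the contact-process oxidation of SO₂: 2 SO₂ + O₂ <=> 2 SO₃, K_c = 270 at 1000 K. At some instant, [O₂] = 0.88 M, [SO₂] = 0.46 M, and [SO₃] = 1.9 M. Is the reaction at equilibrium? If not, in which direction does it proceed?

forward (toward products)

Q_c = [SO₃]² / ([SO₂]²·[O₂]) = (1.9)² / ((0.46)²·(0.88)) = 19
Q_c = 19 < K_c = 270, so the forward reaction proceeds.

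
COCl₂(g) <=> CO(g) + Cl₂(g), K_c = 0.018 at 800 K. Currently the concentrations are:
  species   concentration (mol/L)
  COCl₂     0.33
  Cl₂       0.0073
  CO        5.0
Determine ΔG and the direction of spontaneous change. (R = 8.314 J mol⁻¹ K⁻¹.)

ΔG = 12.1 kJ/mol; the forward reaction is non-spontaneous

Q_c = [CO]·[Cl₂] / [COCl₂] = (5.0)·(0.0073) / (0.33) = 0.111
ΔG = RT ln(Q_c/K_c) = (8.314 J mol⁻¹ K⁻¹)(800 K) × ln(0.111/0.018)
   = (6.651 kJ/mol)(1.819) = 12.1 kJ/mol
ΔG > 0, so the forward reaction is non-spontaneous (proceeds in reverse).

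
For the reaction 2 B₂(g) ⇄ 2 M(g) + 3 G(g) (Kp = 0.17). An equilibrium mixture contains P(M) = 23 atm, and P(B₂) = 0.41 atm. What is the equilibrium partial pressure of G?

P(G) = 0.038 atm

At equilibrium, Kp = P(M)²·P(G)³ / P(B₂)² = 0.17.
(23)²·(P(G))³ / (0.41)² = 0.17
P(G)³ = 5.40e-5 ⇒ P(G) = 0.038 atm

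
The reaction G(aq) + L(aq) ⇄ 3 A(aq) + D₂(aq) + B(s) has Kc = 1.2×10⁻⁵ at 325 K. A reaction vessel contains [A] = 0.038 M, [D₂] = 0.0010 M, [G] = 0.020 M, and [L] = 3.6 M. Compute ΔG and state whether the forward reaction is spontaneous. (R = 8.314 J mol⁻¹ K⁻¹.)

(B is a pure solid — omitted from Qc.)
Qc = [A]³·[D₂] / ([G]·[L]) = (0.038)³·(0.0010) / ((0.020)·(3.6)) = 7.62×10⁻⁷
ΔG = RT ln(Qc/Kc) = (8.314 J mol⁻¹ K⁻¹)(325 K) × ln(7.62×10⁻⁷/1.2×10⁻⁵)
   = (2.702 kJ/mol)(-2.757) = -7.45 kJ/mol
ΔG < 0, so the forward reaction is spontaneous (proceeds forward).

ΔG = -7.45 kJ/mol; the forward reaction is spontaneous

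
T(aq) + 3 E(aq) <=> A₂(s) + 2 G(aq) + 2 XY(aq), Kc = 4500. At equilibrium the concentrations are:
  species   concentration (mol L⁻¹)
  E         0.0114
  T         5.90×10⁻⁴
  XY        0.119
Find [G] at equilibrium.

(A₂ is a pure solid — omitted from Kc.)
At equilibrium, Kc = [G]²·[XY]² / ([T]·[E]³) = 4500.
([G])²·(0.119)² / ((5.90×10⁻⁴)·(0.0114)³) = 4500
[G]² = 2.78×10⁻⁴ ⇒ [G] = 0.0167 mol L⁻¹

[G] = 0.0167 mol L⁻¹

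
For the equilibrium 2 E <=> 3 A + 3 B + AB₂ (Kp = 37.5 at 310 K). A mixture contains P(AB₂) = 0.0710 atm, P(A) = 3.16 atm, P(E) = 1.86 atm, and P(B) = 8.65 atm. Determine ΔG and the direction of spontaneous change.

Qp = P(A)³·P(B)³·P(AB₂) / P(E)² = (3.16)³·(8.65)³·(0.0710) / (1.86)² = 419
ΔG = RT ln(Qp/Kp) = (8.314 J mol⁻¹ K⁻¹)(310 K) × ln(419/37.5)
   = (2.577 kJ/mol)(2.414) = 6.22 kJ/mol
ΔG > 0, so the forward reaction is non-spontaneous (proceeds in reverse).

ΔG = 6.22 kJ/mol; the forward reaction is non-spontaneous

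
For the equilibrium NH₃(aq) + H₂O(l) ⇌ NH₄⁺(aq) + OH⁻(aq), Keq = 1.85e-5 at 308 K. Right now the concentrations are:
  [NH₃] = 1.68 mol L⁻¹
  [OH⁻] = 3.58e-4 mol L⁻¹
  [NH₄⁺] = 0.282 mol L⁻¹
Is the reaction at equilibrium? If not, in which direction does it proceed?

(H₂O is a pure liquid — omitted from Q.)
Q = [NH₄⁺]·[OH⁻] / [NH₃] = (0.282)·(3.58e-4) / (1.68) = 6.01e-5
Q = 6.01e-5 > Keq = 1.85e-5, so the reverse reaction proceeds.

in the reverse direction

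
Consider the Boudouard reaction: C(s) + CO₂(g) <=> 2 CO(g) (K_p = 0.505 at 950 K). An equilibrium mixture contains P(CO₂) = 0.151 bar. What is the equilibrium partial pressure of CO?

P(CO) = 0.276 bar

(C is a pure solid — omitted from K_p.)
At equilibrium, K_p = P(CO)² / P(CO₂) = 0.505.
(P(CO))² / (0.151) = 0.505
P(CO)² = 0.0763 ⇒ P(CO) = 0.276 bar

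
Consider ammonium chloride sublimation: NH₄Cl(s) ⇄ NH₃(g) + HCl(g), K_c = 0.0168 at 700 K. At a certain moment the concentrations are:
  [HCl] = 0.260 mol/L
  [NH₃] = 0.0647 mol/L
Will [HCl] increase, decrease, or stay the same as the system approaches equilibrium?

stay the same

(NH₄Cl is a pure solid — omitted from Q_c.)
Q_c = [NH₃]·[HCl] = (0.0647)·(0.260) = 0.0168
Q_c = 0.0168 = K_c; the system is at equilibrium.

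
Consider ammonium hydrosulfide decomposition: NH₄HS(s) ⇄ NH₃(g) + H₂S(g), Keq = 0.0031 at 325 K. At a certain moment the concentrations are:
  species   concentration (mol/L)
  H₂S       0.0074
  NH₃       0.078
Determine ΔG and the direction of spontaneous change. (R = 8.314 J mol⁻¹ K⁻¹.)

ΔG = -4.54 kJ/mol; the forward reaction is spontaneous

(NH₄HS is a pure solid — omitted from Q.)
Q = [NH₃]·[H₂S] = (0.078)·(0.0074) = 5.77e-4
ΔG = RT ln(Q/Keq) = (8.314 J mol⁻¹ K⁻¹)(325 K) × ln(5.77e-4/0.0031)
   = (2.702 kJ/mol)(-1.681) = -4.54 kJ/mol
ΔG < 0, so the forward reaction is spontaneous (proceeds forward).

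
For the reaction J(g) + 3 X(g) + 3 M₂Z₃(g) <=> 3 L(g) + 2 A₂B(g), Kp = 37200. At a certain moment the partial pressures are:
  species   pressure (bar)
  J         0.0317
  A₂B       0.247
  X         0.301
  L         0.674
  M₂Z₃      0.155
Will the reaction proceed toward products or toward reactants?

forward (toward products)

Qp = P(L)³·P(A₂B)² / (P(J)·P(X)³·P(M₂Z₃)³) = (0.674)³·(0.247)² / ((0.0317)·(0.301)³·(0.155)³) = 5800
Qp = 5800 < Kp = 37200, so the forward reaction proceeds.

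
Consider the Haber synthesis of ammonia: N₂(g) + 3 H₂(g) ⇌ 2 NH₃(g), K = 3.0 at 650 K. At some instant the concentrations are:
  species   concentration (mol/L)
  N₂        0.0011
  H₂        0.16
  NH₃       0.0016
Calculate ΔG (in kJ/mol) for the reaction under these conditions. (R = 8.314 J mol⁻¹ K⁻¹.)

ΔG = -8.99 kJ/mol

Q = [NH₃]² / ([N₂]·[H₂]³) = (0.0016)² / ((0.0011)·(0.16)³) = 0.568
ΔG = RT ln(Q/K) = (8.314 J mol⁻¹ K⁻¹)(650 K) × ln(0.568/3.0)
   = (5.404 kJ/mol)(-1.664) = -8.99 kJ/mol
ΔG < 0, so the forward reaction is spontaneous (proceeds forward).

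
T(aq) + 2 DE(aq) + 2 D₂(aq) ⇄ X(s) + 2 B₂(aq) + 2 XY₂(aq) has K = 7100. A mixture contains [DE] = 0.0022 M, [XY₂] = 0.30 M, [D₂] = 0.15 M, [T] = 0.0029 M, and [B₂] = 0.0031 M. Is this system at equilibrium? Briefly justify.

no; Q < K, reaction proceeds forward

(X is a pure solid — omitted from Q.)
Q = [B₂]²·[XY₂]² / ([T]·[DE]²·[D₂]²) = (0.0031)²·(0.30)² / ((0.0029)·(0.0022)²·(0.15)²) = 2700
Q = 2700 < K = 7100: net forward reaction.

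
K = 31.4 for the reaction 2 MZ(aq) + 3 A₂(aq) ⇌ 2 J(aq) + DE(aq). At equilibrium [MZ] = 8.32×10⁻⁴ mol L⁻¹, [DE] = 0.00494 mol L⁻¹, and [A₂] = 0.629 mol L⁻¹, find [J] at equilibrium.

At equilibrium, K = [J]²·[DE] / ([MZ]²·[A₂]³) = 31.4.
([J])²·(0.00494) / ((8.32×10⁻⁴)²·(0.629)³) = 31.4
[J]² = 0.00109 ⇒ [J] = 0.0331 mol L⁻¹

[J] = 0.0331 mol L⁻¹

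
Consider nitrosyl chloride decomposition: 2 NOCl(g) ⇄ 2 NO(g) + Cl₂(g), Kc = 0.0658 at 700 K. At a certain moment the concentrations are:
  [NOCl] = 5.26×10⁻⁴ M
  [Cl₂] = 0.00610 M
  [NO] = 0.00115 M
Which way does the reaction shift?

in the forward direction

Qc = [NO]²·[Cl₂] / [NOCl]² = (0.00115)²·(0.00610) / (5.26×10⁻⁴)² = 0.0292
Qc = 0.0292 < Kc = 0.0658, so the forward reaction proceeds.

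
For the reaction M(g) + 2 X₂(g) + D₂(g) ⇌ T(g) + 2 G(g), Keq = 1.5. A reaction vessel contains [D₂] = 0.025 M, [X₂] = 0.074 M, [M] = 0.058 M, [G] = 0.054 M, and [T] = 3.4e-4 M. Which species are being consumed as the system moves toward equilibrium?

M, X₂, D₂ (reactants)

Q = [T]·[G]² / ([M]·[X₂]²·[D₂]) = (3.4e-4)·(0.054)² / ((0.058)·(0.074)²·(0.025)) = 0.12
Q = 0.12 < Keq = 1.5: net forward reaction.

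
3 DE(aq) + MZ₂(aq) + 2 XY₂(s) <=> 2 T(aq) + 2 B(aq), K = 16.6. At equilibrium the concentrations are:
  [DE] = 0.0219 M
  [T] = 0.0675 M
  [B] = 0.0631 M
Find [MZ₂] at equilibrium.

(XY₂ is a pure solid — omitted from K.)
At equilibrium, K = [T]²·[B]² / ([DE]³·[MZ₂]) = 16.6.
(0.0675)²·(0.0631)² / ((0.0219)³·([MZ₂])) = 16.6
[MZ₂] = 0.104 M

[MZ₂] = 0.104 M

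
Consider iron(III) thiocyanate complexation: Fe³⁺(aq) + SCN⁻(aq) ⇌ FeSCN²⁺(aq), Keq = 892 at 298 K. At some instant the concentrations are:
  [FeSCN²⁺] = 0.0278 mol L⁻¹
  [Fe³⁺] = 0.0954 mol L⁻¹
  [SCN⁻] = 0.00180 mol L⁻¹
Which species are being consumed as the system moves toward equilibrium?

Q = [FeSCN²⁺] / ([Fe³⁺]·[SCN⁻]) = (0.0278) / ((0.0954)·(0.00180)) = 162
Q = 162 < Keq = 892: net forward reaction.

Fe³⁺, SCN⁻ (reactants)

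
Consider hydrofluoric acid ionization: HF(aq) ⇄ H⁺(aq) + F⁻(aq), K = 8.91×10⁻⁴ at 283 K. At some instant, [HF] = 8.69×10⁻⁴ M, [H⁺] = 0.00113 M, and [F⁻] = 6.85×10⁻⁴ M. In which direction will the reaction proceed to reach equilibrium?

neither direction; the system is at equilibrium

Q = [H⁺]·[F⁻] / [HF] = (0.00113)·(6.85×10⁻⁴) / (8.69×10⁻⁴) = 8.91×10⁻⁴
Q = 8.91×10⁻⁴ = K, so the system is already at equilibrium.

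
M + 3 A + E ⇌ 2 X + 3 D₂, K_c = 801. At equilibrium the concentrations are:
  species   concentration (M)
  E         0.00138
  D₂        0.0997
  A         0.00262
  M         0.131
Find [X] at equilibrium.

At equilibrium, K_c = [X]²·[D₂]³ / ([M]·[A]³·[E]) = 801.
([X])²·(0.0997)³ / ((0.131)·(0.00262)³·(0.00138)) = 801
[X]² = 2.63×10⁻⁶ ⇒ [X] = 0.00162 M

[X] = 0.00162 M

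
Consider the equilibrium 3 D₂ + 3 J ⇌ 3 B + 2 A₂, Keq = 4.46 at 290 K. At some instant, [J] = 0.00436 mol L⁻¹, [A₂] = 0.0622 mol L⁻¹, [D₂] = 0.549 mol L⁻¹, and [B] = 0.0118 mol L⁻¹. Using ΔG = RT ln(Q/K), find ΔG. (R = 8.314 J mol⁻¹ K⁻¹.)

Q = [B]³·[A₂]² / ([D₂]³·[J]³) = (0.0118)³·(0.0622)² / ((0.549)³·(0.00436)³) = 0.464
ΔG = RT ln(Q/Keq) = (8.314 J mol⁻¹ K⁻¹)(290 K) × ln(0.464/4.46)
   = (2.411 kJ/mol)(-2.263) = -5.46 kJ/mol
ΔG < 0, so the forward reaction is spontaneous (proceeds forward).

ΔG = -5.46 kJ/mol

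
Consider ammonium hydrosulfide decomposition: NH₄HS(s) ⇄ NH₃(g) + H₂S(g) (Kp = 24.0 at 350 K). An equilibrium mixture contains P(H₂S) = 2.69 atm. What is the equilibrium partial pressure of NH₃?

P(NH₃) = 8.92 atm

(NH₄HS is a pure solid — omitted from Kp.)
At equilibrium, Kp = P(NH₃)·P(H₂S) = 24.0.
(P(NH₃))·(2.69) = 24.0
P(NH₃) = 8.92 atm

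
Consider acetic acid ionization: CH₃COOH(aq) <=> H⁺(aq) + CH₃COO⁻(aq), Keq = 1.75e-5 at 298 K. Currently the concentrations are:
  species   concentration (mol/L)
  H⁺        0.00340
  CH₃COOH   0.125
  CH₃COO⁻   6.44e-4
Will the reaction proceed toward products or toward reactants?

no net change (already at equilibrium)

Q = [H⁺]·[CH₃COO⁻] / [CH₃COOH] = (0.00340)·(6.44e-4) / (0.125) = 1.75e-5
Q = 1.75e-5 = Keq, so the system is already at equilibrium.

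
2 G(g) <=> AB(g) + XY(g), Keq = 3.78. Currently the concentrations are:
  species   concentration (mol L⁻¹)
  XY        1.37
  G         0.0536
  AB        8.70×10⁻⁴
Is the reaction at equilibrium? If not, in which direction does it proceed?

toward products

Q = [AB]·[XY] / [G]² = (8.70×10⁻⁴)·(1.37) / (0.0536)² = 0.415
Q = 0.415 < Keq = 3.78, so the forward reaction proceeds.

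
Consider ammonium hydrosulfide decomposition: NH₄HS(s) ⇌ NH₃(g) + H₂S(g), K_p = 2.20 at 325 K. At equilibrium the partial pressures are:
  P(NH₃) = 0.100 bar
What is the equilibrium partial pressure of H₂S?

(NH₄HS is a pure solid — omitted from K_p.)
At equilibrium, K_p = P(NH₃)·P(H₂S) = 2.20.
(0.100)·(P(H₂S)) = 2.20
P(H₂S) = 22.0 bar

P(H₂S) = 22.0 bar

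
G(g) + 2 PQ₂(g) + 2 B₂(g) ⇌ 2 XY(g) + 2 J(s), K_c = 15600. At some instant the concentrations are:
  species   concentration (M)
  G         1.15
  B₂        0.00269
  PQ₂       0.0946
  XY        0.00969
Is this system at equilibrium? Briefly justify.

(J is a pure solid — omitted from Q_c.)
Q_c = [XY]² / ([G]·[PQ₂]²·[B₂]²) = (0.00969)² / ((1.15)·(0.0946)²·(0.00269)²) = 1260
Q_c = 1260 < K_c = 15600: net forward reaction.

no; Q < K, reaction proceeds forward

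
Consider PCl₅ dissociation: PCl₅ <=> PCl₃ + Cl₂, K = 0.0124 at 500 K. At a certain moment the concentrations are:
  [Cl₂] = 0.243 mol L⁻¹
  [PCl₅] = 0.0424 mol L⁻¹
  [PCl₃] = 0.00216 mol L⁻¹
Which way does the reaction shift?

Q = [PCl₃]·[Cl₂] / [PCl₅] = (0.00216)·(0.243) / (0.0424) = 0.0124
Q = 0.0124 = K, so the system is already at equilibrium.

at equilibrium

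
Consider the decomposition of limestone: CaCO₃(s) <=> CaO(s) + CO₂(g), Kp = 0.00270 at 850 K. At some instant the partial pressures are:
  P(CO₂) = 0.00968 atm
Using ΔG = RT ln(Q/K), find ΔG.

(CaCO₃, CaO are pure solids — omitted from Qp.)
Qp = P(CO₂) = 0.00968
ΔG = RT ln(Qp/Kp) = (8.314 J mol⁻¹ K⁻¹)(850 K) × ln(0.00968/0.00270)
   = (7.067 kJ/mol)(1.277) = 9.02 kJ/mol
ΔG > 0, so the forward reaction is non-spontaneous (proceeds in reverse).

ΔG = 9.02 kJ/mol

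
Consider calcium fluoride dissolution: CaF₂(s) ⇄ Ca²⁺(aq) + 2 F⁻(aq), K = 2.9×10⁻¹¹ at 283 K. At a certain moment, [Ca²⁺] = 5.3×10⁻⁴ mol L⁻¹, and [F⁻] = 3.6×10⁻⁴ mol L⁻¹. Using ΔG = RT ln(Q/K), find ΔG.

ΔG = 2.03 kJ/mol

(CaF₂ is a pure solid — omitted from Q.)
Q = [Ca²⁺]·[F⁻]² = (5.3×10⁻⁴)·(3.6×10⁻⁴)² = 6.87×10⁻¹¹
ΔG = RT ln(Q/K) = (8.314 J mol⁻¹ K⁻¹)(283 K) × ln(6.87×10⁻¹¹/2.9×10⁻¹¹)
   = (2.353 kJ/mol)(0.8625) = 2.03 kJ/mol
ΔG > 0, so the forward reaction is non-spontaneous (proceeds in reverse).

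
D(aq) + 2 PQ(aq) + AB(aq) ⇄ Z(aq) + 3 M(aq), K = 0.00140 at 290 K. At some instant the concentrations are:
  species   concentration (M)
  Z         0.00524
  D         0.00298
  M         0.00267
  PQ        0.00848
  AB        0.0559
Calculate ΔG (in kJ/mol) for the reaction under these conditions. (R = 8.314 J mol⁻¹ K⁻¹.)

Q = [Z]·[M]³ / ([D]·[PQ]²·[AB]) = (0.00524)·(0.00267)³ / ((0.00298)·(0.00848)²·(0.0559)) = 0.00833
ΔG = RT ln(Q/K) = (8.314 J mol⁻¹ K⁻¹)(290 K) × ln(0.00833/0.00140)
   = (2.411 kJ/mol)(1.783) = 4.30 kJ/mol
ΔG > 0, so the forward reaction is non-spontaneous (proceeds in reverse).

ΔG = 4.30 kJ/mol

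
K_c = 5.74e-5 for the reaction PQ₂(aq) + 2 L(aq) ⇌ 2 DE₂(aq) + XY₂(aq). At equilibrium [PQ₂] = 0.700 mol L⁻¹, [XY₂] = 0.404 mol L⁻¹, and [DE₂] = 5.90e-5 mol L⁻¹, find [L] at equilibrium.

At equilibrium, K_c = [DE₂]²·[XY₂] / ([PQ₂]·[L]²) = 5.74e-5.
(5.90e-5)²·(0.404) / ((0.700)·([L])²) = 5.74e-5
[L]² = 3.50e-5 ⇒ [L] = 0.00592 mol L⁻¹

[L] = 0.00592 mol L⁻¹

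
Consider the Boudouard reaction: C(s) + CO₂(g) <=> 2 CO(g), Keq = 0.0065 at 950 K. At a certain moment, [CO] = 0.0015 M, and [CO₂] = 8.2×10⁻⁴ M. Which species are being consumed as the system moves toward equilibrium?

(C is a pure solid — omitted from Q.)
Q = [CO]² / [CO₂] = (0.0015)² / (8.2×10⁻⁴) = 0.0027
Q = 0.0027 < Keq = 0.0065: net forward reaction.

C, CO₂ (reactants)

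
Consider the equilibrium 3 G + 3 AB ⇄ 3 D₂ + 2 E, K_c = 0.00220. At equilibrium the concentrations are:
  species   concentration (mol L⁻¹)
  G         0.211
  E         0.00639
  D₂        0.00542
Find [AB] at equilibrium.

At equilibrium, K_c = [D₂]³·[E]² / ([G]³·[AB]³) = 0.00220.
(0.00542)³·(0.00639)² / ((0.211)³·([AB])³) = 0.00220
[AB]³ = 3.15e-7 ⇒ [AB] = 0.00680 mol L⁻¹

[AB] = 0.00680 mol L⁻¹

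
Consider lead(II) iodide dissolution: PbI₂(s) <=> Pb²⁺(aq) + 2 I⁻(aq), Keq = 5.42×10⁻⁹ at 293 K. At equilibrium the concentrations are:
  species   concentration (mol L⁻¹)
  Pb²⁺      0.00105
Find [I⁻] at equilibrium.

(PbI₂ is a pure solid — omitted from Keq.)
At equilibrium, Keq = [Pb²⁺]·[I⁻]² = 5.42×10⁻⁹.
(0.00105)·([I⁻])² = 5.42×10⁻⁹
[I⁻]² = 5.16×10⁻⁶ ⇒ [I⁻] = 0.00227 mol L⁻¹

[I⁻] = 0.00227 mol L⁻¹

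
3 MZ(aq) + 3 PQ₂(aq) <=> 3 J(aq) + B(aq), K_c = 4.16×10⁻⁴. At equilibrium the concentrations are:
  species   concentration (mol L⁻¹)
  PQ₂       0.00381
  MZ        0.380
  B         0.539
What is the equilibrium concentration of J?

[J] = 1.33×10⁻⁴ mol L⁻¹

At equilibrium, K_c = [J]³·[B] / ([MZ]³·[PQ₂]³) = 4.16×10⁻⁴.
([J])³·(0.539) / ((0.380)³·(0.00381)³) = 4.16×10⁻⁴
[J]³ = 2.34×10⁻¹² ⇒ [J] = 1.33×10⁻⁴ mol L⁻¹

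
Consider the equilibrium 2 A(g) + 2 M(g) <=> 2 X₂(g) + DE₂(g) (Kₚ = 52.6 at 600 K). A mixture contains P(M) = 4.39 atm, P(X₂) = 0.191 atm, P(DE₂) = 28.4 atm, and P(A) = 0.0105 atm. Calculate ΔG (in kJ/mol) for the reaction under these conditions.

ΔG = 11.1 kJ/mol

Qₚ = P(X₂)²·P(DE₂) / (P(A)²·P(M)²) = (0.191)²·(28.4) / ((0.0105)²·(4.39)²) = 488
ΔG = RT ln(Qₚ/Kₚ) = (8.314 J mol⁻¹ K⁻¹)(600 K) × ln(488/52.6)
   = (4.988 kJ/mol)(2.228) = 11.1 kJ/mol
ΔG > 0, so the forward reaction is non-spontaneous (proceeds in reverse).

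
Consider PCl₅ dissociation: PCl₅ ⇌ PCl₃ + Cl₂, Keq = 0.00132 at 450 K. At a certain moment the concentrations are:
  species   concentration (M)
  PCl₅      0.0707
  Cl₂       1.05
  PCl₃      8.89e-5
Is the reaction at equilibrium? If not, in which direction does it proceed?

Q = [PCl₃]·[Cl₂] / [PCl₅] = (8.89e-5)·(1.05) / (0.0707) = 0.00132
Q = 0.00132 = Keq, so the system is already at equilibrium.

at equilibrium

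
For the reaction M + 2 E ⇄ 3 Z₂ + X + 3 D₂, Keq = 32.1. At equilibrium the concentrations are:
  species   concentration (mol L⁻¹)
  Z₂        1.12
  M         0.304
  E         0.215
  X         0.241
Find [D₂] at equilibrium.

At equilibrium, Keq = [Z₂]³·[X]·[D₂]³ / ([M]·[E]²) = 32.1.
(1.12)³·(0.241)·([D₂])³ / ((0.304)·(0.215)²) = 32.1
[D₂]³ = 1.33 ⇒ [D₂] = 1.10 mol L⁻¹

[D₂] = 1.10 mol L⁻¹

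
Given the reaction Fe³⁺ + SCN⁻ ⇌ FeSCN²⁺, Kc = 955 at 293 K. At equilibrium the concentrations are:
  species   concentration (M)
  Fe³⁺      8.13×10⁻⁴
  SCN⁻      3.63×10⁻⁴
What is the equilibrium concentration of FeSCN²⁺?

At equilibrium, Kc = [FeSCN²⁺] / ([Fe³⁺]·[SCN⁻]) = 955.
([FeSCN²⁺]) / ((8.13×10⁻⁴)·(3.63×10⁻⁴)) = 955
[FeSCN²⁺] = 2.82×10⁻⁴ M

[FeSCN²⁺] = 2.82×10⁻⁴ M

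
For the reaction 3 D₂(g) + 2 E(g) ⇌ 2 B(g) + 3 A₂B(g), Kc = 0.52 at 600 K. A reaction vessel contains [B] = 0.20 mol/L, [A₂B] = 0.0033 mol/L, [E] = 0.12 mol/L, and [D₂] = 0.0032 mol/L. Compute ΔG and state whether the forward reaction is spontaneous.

Qc = [B]²·[A₂B]³ / ([D₂]³·[E]²) = (0.20)²·(0.0033)³ / ((0.0032)³·(0.12)²) = 3.05
ΔG = RT ln(Qc/Kc) = (8.314 J mol⁻¹ K⁻¹)(600 K) × ln(3.05/0.52)
   = (4.988 kJ/mol)(1.769) = 8.82 kJ/mol
ΔG > 0, so the forward reaction is non-spontaneous (proceeds in reverse).

ΔG = 8.82 kJ/mol; the forward reaction is non-spontaneous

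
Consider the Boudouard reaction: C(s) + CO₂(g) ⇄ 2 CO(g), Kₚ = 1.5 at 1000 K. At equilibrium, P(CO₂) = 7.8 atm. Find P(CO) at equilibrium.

(C is a pure solid — omitted from Kₚ.)
At equilibrium, Kₚ = P(CO)² / P(CO₂) = 1.5.
(P(CO))² / (7.8) = 1.5
P(CO)² = 11.7 ⇒ P(CO) = 3.4 atm

P(CO) = 3.4 atm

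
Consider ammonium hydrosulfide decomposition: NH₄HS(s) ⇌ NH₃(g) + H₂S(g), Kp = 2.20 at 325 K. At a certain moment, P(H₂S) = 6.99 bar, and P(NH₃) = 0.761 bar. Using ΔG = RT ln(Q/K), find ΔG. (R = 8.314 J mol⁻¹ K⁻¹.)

(NH₄HS is a pure solid — omitted from Qp.)
Qp = P(NH₃)·P(H₂S) = (0.761)·(6.99) = 5.32
ΔG = RT ln(Qp/Kp) = (8.314 J mol⁻¹ K⁻¹)(325 K) × ln(5.32/2.20)
   = (2.702 kJ/mol)(0.8830) = 2.39 kJ/mol
ΔG > 0, so the forward reaction is non-spontaneous (proceeds in reverse).

ΔG = 2.39 kJ/mol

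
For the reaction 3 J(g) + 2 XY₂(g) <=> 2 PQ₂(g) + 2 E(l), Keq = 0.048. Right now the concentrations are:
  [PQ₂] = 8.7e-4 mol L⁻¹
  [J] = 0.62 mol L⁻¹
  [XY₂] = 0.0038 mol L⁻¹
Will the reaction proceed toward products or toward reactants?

(E is a pure liquid — omitted from Q.)
Q = [PQ₂]² / ([J]³·[XY₂]²) = (8.7e-4)² / ((0.62)³·(0.0038)²) = 0.22
Q = 0.22 > Keq = 0.048, so the reverse reaction proceeds.

in the reverse direction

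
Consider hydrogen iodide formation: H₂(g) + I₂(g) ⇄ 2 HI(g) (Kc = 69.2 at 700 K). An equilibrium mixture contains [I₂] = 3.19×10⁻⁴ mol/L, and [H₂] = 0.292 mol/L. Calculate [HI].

At equilibrium, Kc = [HI]² / ([H₂]·[I₂]) = 69.2.
([HI])² / ((0.292)·(3.19×10⁻⁴)) = 69.2
[HI]² = 0.00645 ⇒ [HI] = 0.0803 mol/L

[HI] = 0.0803 mol/L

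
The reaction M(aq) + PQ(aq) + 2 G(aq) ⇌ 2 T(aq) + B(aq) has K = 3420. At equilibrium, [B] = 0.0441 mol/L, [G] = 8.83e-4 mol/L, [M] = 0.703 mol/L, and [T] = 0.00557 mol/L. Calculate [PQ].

At equilibrium, K = [T]²·[B] / ([M]·[PQ]·[G]²) = 3420.
(0.00557)²·(0.0441) / ((0.703)·([PQ])·(8.83e-4)²) = 3420
[PQ] = 7.30e-4 mol/L

[PQ] = 7.30e-4 mol/L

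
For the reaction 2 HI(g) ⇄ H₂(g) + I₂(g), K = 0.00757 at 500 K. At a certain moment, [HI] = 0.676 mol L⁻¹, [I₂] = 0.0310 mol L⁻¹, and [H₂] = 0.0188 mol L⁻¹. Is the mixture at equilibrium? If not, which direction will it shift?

Q = [H₂]·[I₂] / [HI]² = (0.0188)·(0.0310) / (0.676)² = 0.00128
Q = 0.00128 < K = 0.00757: net forward reaction.

no; Q < K, reaction proceeds forward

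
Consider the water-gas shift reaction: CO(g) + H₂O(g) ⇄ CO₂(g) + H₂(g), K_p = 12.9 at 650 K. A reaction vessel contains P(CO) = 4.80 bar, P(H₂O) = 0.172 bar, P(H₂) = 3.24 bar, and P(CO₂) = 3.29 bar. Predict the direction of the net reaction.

Q_p = P(CO₂)·P(H₂) / (P(CO)·P(H₂O)) = (3.29)·(3.24) / ((4.80)·(0.172)) = 12.9
Q_p = 12.9 = K_p, so the system is already at equilibrium.

at equilibrium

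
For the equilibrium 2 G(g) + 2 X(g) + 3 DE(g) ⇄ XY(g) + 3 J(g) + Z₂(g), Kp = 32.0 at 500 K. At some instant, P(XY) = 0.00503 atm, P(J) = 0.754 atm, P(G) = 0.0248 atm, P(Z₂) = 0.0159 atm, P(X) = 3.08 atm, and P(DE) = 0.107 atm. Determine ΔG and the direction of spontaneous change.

ΔG = -7.89 kJ/mol; the forward reaction is spontaneous

Qp = P(XY)·P(J)³·P(Z₂) / (P(G)²·P(X)²·P(DE)³) = (0.00503)·(0.754)³·(0.0159) / ((0.0248)²·(3.08)²·(0.107)³) = 4.80
ΔG = RT ln(Qp/Kp) = (8.314 J mol⁻¹ K⁻¹)(500 K) × ln(4.80/32.0)
   = (4.157 kJ/mol)(-1.897) = -7.89 kJ/mol
ΔG < 0, so the forward reaction is spontaneous (proceeds forward).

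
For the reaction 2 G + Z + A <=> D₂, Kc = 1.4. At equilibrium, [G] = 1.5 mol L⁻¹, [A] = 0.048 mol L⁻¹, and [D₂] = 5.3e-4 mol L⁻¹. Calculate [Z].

At equilibrium, Kc = [D₂] / ([G]²·[Z]·[A]) = 1.4.
(5.3e-4) / ((1.5)²·([Z])·(0.048)) = 1.4
[Z] = 0.00351 = 0.0035 mol L⁻¹

[Z] = 0.0035 mol L⁻¹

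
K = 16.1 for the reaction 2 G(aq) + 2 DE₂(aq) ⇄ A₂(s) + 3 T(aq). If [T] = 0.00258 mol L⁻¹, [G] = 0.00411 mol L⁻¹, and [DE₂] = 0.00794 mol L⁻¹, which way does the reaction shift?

(A₂ is a pure solid — omitted from Q.)
Q = [T]³ / ([G]²·[DE₂]²) = (0.00258)³ / ((0.00411)²·(0.00794)²) = 16.1
Q = 16.1 = K, so the system is already at equilibrium.

at equilibrium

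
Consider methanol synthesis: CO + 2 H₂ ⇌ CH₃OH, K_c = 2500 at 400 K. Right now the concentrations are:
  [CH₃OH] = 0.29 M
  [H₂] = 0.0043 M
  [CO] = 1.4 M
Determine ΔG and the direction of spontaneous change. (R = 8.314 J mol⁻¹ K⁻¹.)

Q_c = [CH₃OH] / ([CO]·[H₂]²) = (0.29) / ((1.4)·(0.0043)²) = 11200
ΔG = RT ln(Q_c/K_c) = (8.314 J mol⁻¹ K⁻¹)(400 K) × ln(11200/2500)
   = (3.326 kJ/mol)(1.500) = 4.99 kJ/mol
ΔG > 0, so the forward reaction is non-spontaneous (proceeds in reverse).

ΔG = 4.99 kJ/mol; the forward reaction is non-spontaneous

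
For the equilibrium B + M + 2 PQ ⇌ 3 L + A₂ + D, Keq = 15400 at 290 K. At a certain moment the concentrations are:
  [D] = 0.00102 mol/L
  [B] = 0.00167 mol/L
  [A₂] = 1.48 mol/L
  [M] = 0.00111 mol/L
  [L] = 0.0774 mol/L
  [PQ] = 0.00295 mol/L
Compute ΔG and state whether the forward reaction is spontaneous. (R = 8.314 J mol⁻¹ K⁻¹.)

ΔG = 2.50 kJ/mol; the forward reaction is non-spontaneous

Q = [L]³·[A₂]·[D] / ([B]·[M]·[PQ]²) = (0.0774)³·(1.48)·(0.00102) / ((0.00167)·(0.00111)·(0.00295)²) = 43400
ΔG = RT ln(Q/Keq) = (8.314 J mol⁻¹ K⁻¹)(290 K) × ln(43400/15400)
   = (2.411 kJ/mol)(1.036) = 2.50 kJ/mol
ΔG > 0, so the forward reaction is non-spontaneous (proceeds in reverse).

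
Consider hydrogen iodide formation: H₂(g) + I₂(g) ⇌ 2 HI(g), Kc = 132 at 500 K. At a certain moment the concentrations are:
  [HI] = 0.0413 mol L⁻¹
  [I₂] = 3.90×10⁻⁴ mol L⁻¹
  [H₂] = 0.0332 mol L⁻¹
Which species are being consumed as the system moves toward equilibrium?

Qc = [HI]² / ([H₂]·[I₂]) = (0.0413)² / ((0.0332)·(3.90×10⁻⁴)) = 132
Qc = 132 = Kc; the system is at equilibrium.

none (at equilibrium)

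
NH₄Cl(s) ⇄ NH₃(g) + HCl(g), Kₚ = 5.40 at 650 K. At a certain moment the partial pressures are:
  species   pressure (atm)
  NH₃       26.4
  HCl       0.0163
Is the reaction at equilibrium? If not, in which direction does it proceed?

(NH₄Cl is a pure solid — omitted from Qₚ.)
Qₚ = P(NH₃)·P(HCl) = (26.4)·(0.0163) = 0.430
Qₚ = 0.430 < Kₚ = 5.40, so the forward reaction proceeds.

in the forward direction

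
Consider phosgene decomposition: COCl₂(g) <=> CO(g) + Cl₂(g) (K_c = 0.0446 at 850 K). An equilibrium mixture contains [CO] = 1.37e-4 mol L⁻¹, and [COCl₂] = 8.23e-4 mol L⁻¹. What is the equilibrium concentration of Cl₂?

At equilibrium, K_c = [CO]·[Cl₂] / [COCl₂] = 0.0446.
(1.37e-4)·([Cl₂]) / (8.23e-4) = 0.0446
[Cl₂] = 0.268 mol L⁻¹

[Cl₂] = 0.268 mol L⁻¹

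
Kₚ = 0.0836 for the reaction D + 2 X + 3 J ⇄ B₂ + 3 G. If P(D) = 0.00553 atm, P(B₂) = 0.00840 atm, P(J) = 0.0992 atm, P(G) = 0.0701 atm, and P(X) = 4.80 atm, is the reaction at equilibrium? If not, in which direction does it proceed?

Qₚ = P(B₂)·P(G)³ / (P(D)·P(X)²·P(J)³) = (0.00840)·(0.0701)³ / ((0.00553)·(4.80)²·(0.0992)³) = 0.0233
Qₚ = 0.0233 < Kₚ = 0.0836, so the forward reaction proceeds.

toward products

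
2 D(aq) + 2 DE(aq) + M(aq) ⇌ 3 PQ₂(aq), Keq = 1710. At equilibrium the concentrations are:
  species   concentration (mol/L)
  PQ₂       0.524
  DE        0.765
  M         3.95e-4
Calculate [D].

At equilibrium, Keq = [PQ₂]³ / ([D]²·[DE]²·[M]) = 1710.
(0.524)³ / (([D])²·(0.765)²·(3.95e-4)) = 1710
[D]² = 0.364 ⇒ [D] = 0.603 mol/L

[D] = 0.603 mol/L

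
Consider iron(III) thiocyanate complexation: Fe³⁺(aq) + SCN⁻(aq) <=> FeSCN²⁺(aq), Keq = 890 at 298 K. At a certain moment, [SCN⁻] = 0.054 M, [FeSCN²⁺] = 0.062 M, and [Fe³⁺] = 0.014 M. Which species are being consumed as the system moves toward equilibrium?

Fe³⁺, SCN⁻ (reactants)

Q = [FeSCN²⁺] / ([Fe³⁺]·[SCN⁻]) = (0.062) / ((0.014)·(0.054)) = 82
Q = 82 < Keq = 890: net forward reaction.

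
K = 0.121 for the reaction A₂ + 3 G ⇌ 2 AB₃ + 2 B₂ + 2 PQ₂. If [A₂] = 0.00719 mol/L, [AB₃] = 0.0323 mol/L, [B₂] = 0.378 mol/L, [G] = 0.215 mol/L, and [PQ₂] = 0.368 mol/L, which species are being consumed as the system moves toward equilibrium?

Q = [AB₃]²·[B₂]²·[PQ₂]² / ([A₂]·[G]³) = (0.0323)²·(0.378)²·(0.368)² / ((0.00719)·(0.215)³) = 0.283
Q = 0.283 > K = 0.121: net reverse reaction.

AB₃, B₂, PQ₂ (products)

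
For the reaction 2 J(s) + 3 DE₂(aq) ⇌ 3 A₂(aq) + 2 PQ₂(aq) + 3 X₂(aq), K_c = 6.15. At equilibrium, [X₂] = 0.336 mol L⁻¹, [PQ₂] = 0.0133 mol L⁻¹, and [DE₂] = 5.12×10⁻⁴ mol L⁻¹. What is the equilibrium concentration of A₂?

[A₂] = 0.0497 mol L⁻¹

(J is a pure solid — omitted from K_c.)
At equilibrium, K_c = [A₂]³·[PQ₂]²·[X₂]³ / [DE₂]³ = 6.15.
([A₂])³·(0.0133)²·(0.336)³ / (5.12×10⁻⁴)³ = 6.15
[A₂]³ = 1.23×10⁻⁴ ⇒ [A₂] = 0.0497 mol L⁻¹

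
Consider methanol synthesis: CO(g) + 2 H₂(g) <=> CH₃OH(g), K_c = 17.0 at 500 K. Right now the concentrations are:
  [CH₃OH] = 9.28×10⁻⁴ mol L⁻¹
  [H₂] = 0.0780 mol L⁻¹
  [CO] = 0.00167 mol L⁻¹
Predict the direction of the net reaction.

Q_c = [CH₃OH] / ([CO]·[H₂]²) = (9.28×10⁻⁴) / ((0.00167)·(0.0780)²) = 91.3
Q_c = 91.3 > K_c = 17.0, so the reverse reaction proceeds.

to the left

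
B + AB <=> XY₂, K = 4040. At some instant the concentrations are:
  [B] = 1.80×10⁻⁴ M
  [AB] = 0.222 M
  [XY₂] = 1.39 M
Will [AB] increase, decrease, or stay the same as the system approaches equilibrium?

increase

Q = [XY₂] / ([B]·[AB]) = (1.39) / ((1.80×10⁻⁴)·(0.222)) = 34800
Q = 34800 > K = 4040: net reverse reaction.
AB is a reactant, so it increases.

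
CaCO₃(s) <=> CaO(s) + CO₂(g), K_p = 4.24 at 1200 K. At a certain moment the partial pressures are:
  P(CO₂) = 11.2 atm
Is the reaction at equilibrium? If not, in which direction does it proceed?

to the left

(CaCO₃, CaO are pure solids — omitted from Q_p.)
Q_p = P(CO₂) = 11.2
Q_p = 11.2 > K_p = 4.24, so the reverse reaction proceeds.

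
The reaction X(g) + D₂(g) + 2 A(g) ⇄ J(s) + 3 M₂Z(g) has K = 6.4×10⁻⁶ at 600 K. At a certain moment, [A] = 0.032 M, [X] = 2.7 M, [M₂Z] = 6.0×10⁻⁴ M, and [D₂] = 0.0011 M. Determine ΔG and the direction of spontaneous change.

ΔG = 12.0 kJ/mol; the forward reaction is non-spontaneous

(J is a pure solid — omitted from Q.)
Q = [M₂Z]³ / ([X]·[D₂]·[A]²) = (6.0×10⁻⁴)³ / ((2.7)·(0.0011)·(0.032)²) = 7.10×10⁻⁵
ΔG = RT ln(Q/K) = (8.314 J mol⁻¹ K⁻¹)(600 K) × ln(7.10×10⁻⁵/6.4×10⁻⁶)
   = (4.988 kJ/mol)(2.406) = 12.0 kJ/mol
ΔG > 0, so the forward reaction is non-spontaneous (proceeds in reverse).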